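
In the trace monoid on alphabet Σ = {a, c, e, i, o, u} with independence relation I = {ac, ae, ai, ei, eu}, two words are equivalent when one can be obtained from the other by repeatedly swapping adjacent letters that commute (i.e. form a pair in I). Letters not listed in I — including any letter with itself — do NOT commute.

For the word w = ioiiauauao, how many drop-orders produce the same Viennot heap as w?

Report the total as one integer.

piece 0:i — minimal
piece 1:o rests on {0:i}
piece 2:i rests on {1:o}
piece 3:i rests on {2:i}
piece 4:a rests on {1:o}
piece 5:u rests on {3:i, 4:a}
piece 6:a rests on {5:u}
piece 7:u rests on {6:a}
piece 8:a rests on {7:u}
piece 9:o rests on {8:a}
minimal pieces: {0:i}
ways to finish when only these pieces remain (= sum over removing one remaining piece with nothing left below it):
  1 left: {9}→1
  2 left: {8,9}→1
  3 left: {7,8,9}→1
  4 left: {6,7,8,9}→1
  5 left: {5,6,7,8,9}→1
  6 left: {3,5,6,7,8,9}→1  {4,5,6,7,8,9}→1
  7 left: {2,3,5,6,7,8,9}→1  {3,4,5,6,7,8,9}→2
  8 left: {2,3,4,5,6,7,8,9}→3
  placing 0:i first → 3 extensions

3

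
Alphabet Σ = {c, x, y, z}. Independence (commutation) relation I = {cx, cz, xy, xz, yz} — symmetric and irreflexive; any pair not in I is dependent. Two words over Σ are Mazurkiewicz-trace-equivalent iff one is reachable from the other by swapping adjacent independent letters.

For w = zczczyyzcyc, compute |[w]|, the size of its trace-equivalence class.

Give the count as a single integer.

#0=z has no predecessor
#1=c has no predecessor
#2=z depends on [0:z]
#3=c depends on [1:c]
#4=z depends on [2:z]
#5=y depends on [3:c]
#6=y depends on [5:y]
#7=z depends on [4:z]
#8=c depends on [6:y]
#9=y depends on [8:c]
#10=c depends on [9:y]
sources: [0:z, 1:c]
N(rest) = Σ N(rest − s) over sources s of rest; N(one piece) = 1:
  size 1 → [7]=1  [10]=1
  size 2 → [4,7]=1  [7,10]=2  [9,10]=1
  size 3 → [2,4,7]=1  [4,7,10]=3  [7,9,10]=3  [8,9,10]=1
  size 4 → [0,2,4,7]=1  [2,4,7,10]=4  [4,7,9,10]=6  [6,8,9,10]=1  [7,8,9,10]=4
  size 5 → [0,2,4,7,10]=5  [2,4,7,9,10]=10  [4,7,8,9,10]=10  [5,6,8,9,10]=1  [6,7,8,9,10]=5
  size 6 → [0,2,4,7,9,10]=15  [2,4,7,8,9,10]=20  [3,5,6,8,9,10]=1  [4,6,7,8,9,10]=15  [5,6,7,8,9,10]=6
  size 7 → [0,2,4,7,8,9,10]=35  [1,3,5,6,8,9,10]=1  [2,4,6,7,8,9,10]=35  [3,5,6,7,8,9,10]=7  [4,5,6,7,8,9,10]=21
  size 8 → [0,2,4,6,7,8,9,10]=70  [1,3,5,6,7,8,9,10]=8  [2,4,5,6,7,8,9,10]=56  [3,4,5,6,7,8,9,10]=28
  size 9 → [0,2,4,5,6,7,8,9,10]=126  [1,3,4,5,6,7,8,9,10]=36  [2,3,4,5,6,7,8,9,10]=84
  first=0(z) contributes 120
  first=1(c) contributes 210
|[w]| = 330

330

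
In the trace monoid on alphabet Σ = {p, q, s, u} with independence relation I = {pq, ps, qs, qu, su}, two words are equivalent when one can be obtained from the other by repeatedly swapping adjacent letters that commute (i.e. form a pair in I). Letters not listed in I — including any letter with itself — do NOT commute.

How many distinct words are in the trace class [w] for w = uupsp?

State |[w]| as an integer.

0(u) covers ∅
1(u) covers 0:u
2(p) covers 1:u
3(s) covers ∅
4(p) covers 2:p
floor of heap: 0:u, 3:s
completions by unplaced set U, small U first (add the entries for U minus each lowest piece of U):
  |U|=1: {3}:1  {4}:1
  |U|=2: {2,4}:1  {3,4}:2
  |U|=3: {1,2,4}:1  {2,3,4}:3
  start at 0(u): 4
  start at 3(s): 1
sum over floor = 5

5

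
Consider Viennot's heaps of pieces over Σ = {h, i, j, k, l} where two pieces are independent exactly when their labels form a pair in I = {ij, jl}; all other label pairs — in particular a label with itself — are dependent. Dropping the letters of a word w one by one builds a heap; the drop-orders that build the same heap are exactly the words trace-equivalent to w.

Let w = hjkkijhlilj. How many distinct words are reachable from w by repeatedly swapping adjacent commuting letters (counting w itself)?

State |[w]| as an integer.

8

piece 0:h — minimal
piece 1:j rests on {0:h}
piece 2:k rests on {1:j}
piece 3:k rests on {2:k}
piece 4:i rests on {3:k}
piece 5:j rests on {3:k}
piece 6:h rests on {4:i, 5:j}
piece 7:l rests on {6:h}
piece 8:i rests on {7:l}
piece 9:l rests on {8:i}
piece 10:j rests on {6:h}
minimal pieces: {0:h}
ways to finish when only these pieces remain (= sum over removing one remaining piece with nothing left below it):
  1 left: {9}→1  {10}→1
  2 left: {8,9}→1  {9,10}→2
  3 left: {7,8,9}→1  {8,9,10}→3
  4 left: {7,8,9,10}→4
  5 left: {6,7,8,9,10}→4
  6 left: {4,6,7,8,9,10}→4  {5,6,7,8,9,10}→4
  7 left: {4,5,6,7,8,9,10}→8
  8 left: {3,4,5,6,7,8,9,10}→8
  9 left: {2,3,4,5,6,7,8,9,10}→8
  placing 0:h first → 8 extensions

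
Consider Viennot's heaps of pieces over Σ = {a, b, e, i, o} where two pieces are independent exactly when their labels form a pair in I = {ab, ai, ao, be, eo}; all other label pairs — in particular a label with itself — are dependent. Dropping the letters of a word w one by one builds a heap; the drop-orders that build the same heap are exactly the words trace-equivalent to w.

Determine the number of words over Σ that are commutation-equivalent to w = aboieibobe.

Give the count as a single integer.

0(a) covers ∅
1(b) covers ∅
2(o) covers 1:b
3(i) covers 2:o
4(e) covers 0:a, 3:i
5(i) covers 4:e
6(b) covers 5:i
7(o) covers 6:b
8(b) covers 7:o
9(e) covers 5:i
floor of heap: 0:a, 1:b
completions by unplaced set U, small U first (add the entries for U minus each lowest piece of U):
  |U|=1: {8}:1  {9}:1
  |U|=2: {7,8}:1  {8,9}:2
  |U|=3: {6,7,8}:1  {7,8,9}:3
  |U|=4: {6,7,8,9}:4
  |U|=5: {5,6,7,8,9}:4
  |U|=6: {4,5,6,7,8,9}:4
  |U|=7: {0,4,5,6,7,8,9}:4  {3,4,5,6,7,8,9}:4
  |U|=8: {0,3,4,5,6,7,8,9}:8  {2,3,4,5,6,7,8,9}:4
  start at 0(a): 4
  start at 1(b): 12
sum over floor = 16

16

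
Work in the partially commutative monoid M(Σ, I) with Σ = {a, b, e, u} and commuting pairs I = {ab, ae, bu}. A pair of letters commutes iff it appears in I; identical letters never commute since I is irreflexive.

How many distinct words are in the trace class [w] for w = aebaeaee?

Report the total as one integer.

drop 0:a onto floor
drop 1:e onto floor
drop 2:b onto {1:e}
drop 3:a onto {0:a}
drop 4:e onto {2:b}
drop 5:a onto {3:a}
drop 6:e onto {4:e}
drop 7:e onto {6:e}
ground layer = {0:a, 1:e}
drop-orders for the pieces not yet dropped (sum over which currently-grounded one goes next):
  1 to go: {5} 1  {7} 1
  2 to go: {3,5} 1  {5,7} 2  {6,7} 1
  3 to go: {0,3,5} 1  {3,5,7} 3  {4,6,7} 1  {5,6,7} 3
  4 to go: {0,3,5,7} 4  {2,4,6,7} 1  {3,5,6,7} 6  {4,5,6,7} 4
  5 to go: {0,3,5,6,7} 10  {1,2,4,6,7} 1  {2,4,5,6,7} 5  {3,4,5,6,7} 10
  6 to go: {0,3,4,5,6,7} 20  {1,2,4,5,6,7} 6  {2,3,4,5,6,7} 15
  if 0:a drops first: 21 orders
  if 1:e drops first: 35 orders
heap linearizations: 56

56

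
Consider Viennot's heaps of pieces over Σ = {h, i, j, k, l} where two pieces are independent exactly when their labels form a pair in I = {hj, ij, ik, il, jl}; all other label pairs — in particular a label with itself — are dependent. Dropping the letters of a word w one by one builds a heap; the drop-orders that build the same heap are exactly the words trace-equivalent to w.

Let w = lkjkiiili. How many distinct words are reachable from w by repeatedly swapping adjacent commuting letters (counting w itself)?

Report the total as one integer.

piece 0:l — minimal
piece 1:k rests on {0:l}
piece 2:j rests on {1:k}
piece 3:k rests on {2:j}
piece 4:i — minimal
piece 5:i rests on {4:i}
piece 6:i rests on {5:i}
piece 7:l rests on {3:k}
piece 8:i rests on {6:i}
minimal pieces: {0:l, 4:i}
ways to finish when only these pieces remain (= sum over removing one remaining piece with nothing left below it):
  1 left: {7}→1  {8}→1
  2 left: {3,7}→1  {6,8}→1  {7,8}→2
  3 left: {2,3,7}→1  {3,7,8}→3  {5,6,8}→1  {6,7,8}→3
  4 left: {1,2,3,7}→1  {2,3,7,8}→4  {3,6,7,8}→6  {4,5,6,8}→1  {5,6,7,8}→4
  5 left: {0,1,2,3,7}→1  {1,2,3,7,8}→5  {2,3,6,7,8}→10  {3,5,6,7,8}→10  {4,5,6,7,8}→5
  6 left: {0,1,2,3,7,8}→6  {1,2,3,6,7,8}→15  {2,3,5,6,7,8}→20  {3,4,5,6,7,8}→15
  7 left: {0,1,2,3,6,7,8}→21  {1,2,3,5,6,7,8}→35  {2,3,4,5,6,7,8}→35
  placing 0:l first → 70 extensions
  placing 4:i first → 56 extensions
total linear extensions = 126

126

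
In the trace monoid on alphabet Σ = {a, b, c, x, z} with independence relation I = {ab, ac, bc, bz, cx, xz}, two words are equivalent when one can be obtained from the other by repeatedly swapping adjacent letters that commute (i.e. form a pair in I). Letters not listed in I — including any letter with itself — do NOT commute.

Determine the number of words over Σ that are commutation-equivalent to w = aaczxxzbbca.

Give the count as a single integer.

0(a) covers ∅
1(a) covers 0:a
2(c) covers ∅
3(z) covers 1:a, 2:c
4(x) covers 1:a
5(x) covers 4:x
6(z) covers 3:z
7(b) covers 5:x
8(b) covers 7:b
9(c) covers 6:z
10(a) covers 5:x, 6:z
floor of heap: 0:a, 2:c
completions by unplaced set U, small U first (add the entries for U minus each lowest piece of U):
  |U|=1: {8}:1  {9}:1  {10}:1
  |U|=2: {7,8}:1  {8,9}:2  {8,10}:2  {9,10}:2
  |U|=3: {6,9,10}:2  {7,8,9}:3  {7,8,10}:3  {8,9,10}:6
  |U|=4: {3,6,9,10}:2  {5,7,8,10}:3  {6,8,9,10}:8  {7,8,9,10}:12
  |U|=5: {2,3,6,9,10}:2  {3,6,8,9,10}:10  {4,5,7,8,10}:3  {5,7,8,9,10}:15  {6,7,8,9,10}:20
  |U|=6: {2,3,6,8,9,10}:12  {3,6,7,8,9,10}:30  {4,5,7,8,9,10}:18  {5,6,7,8,9,10}:35
  |U|=7: {2,3,6,7,8,9,10}:42  {3,5,6,7,8,9,10}:65  {4,5,6,7,8,9,10}:53
  |U|=8: {2,3,5,6,7,8,9,10}:107  {3,4,5,6,7,8,9,10}:118
  |U|=9: {1,3,4,5,6,7,8,9,10}:118  {2,3,4,5,6,7,8,9,10}:225
  start at 0(a): 343
  start at 2(c): 118
sum over floor = 461

461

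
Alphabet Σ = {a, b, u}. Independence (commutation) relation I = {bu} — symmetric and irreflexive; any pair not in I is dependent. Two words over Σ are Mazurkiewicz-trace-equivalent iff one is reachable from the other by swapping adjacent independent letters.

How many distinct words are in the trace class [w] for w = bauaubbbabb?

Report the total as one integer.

drop 0:b onto floor
drop 1:a onto {0:b}
drop 2:u onto {1:a}
drop 3:a onto {2:u}
drop 4:u onto {3:a}
drop 5:b onto {3:a}
drop 6:b onto {5:b}
drop 7:b onto {6:b}
drop 8:a onto {4:u, 7:b}
drop 9:b onto {8:a}
drop 10:b onto {9:b}
ground layer = {0:b}
drop-orders for the pieces not yet dropped (sum over which currently-grounded one goes next):
  1 to go: {10} 1
  2 to go: {9,10} 1
  3 to go: {8,9,10} 1
  4 to go: {4,8,9,10} 1  {7,8,9,10} 1
  5 to go: {4,7,8,9,10} 2  {6,7,8,9,10} 1
  6 to go: {4,6,7,8,9,10} 3  {5,6,7,8,9,10} 1
  7 to go: {4,5,6,7,8,9,10} 4
  8 to go: {3,4,5,6,7,8,9,10} 4
  9 to go: {2,3,4,5,6,7,8,9,10} 4
  if 0:b drops first: 4 orders

4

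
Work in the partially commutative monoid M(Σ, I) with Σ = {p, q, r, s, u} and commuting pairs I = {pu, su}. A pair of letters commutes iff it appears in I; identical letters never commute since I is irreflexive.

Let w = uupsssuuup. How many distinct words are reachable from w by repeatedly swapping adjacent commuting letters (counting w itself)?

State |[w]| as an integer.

0(u) covers ∅
1(u) covers 0:u
2(p) covers ∅
3(s) covers 2:p
4(s) covers 3:s
5(s) covers 4:s
6(u) covers 1:u
7(u) covers 6:u
8(u) covers 7:u
9(p) covers 5:s
floor of heap: 0:u, 2:p
completions by unplaced set U, small U first (add the entries for U minus each lowest piece of U):
  |U|=1: {8}:1  {9}:1
  |U|=2: {5,9}:1  {7,8}:1  {8,9}:2
  |U|=3: {4,5,9}:1  {5,8,9}:3  {6,7,8}:1  {7,8,9}:3
  |U|=4: {1,6,7,8}:1  {3,4,5,9}:1  {4,5,8,9}:4  {5,7,8,9}:6  {6,7,8,9}:4
  |U|=5: {0,1,6,7,8}:1  {1,6,7,8,9}:5  {2,3,4,5,9}:1  {3,4,5,8,9}:5  {4,5,7,8,9}:10  {5,6,7,8,9}:10
  |U|=6: {0,1,6,7,8,9}:6  {1,5,6,7,8,9}:15  {2,3,4,5,8,9}:6  {3,4,5,7,8,9}:15  {4,5,6,7,8,9}:20
  |U|=7: {0,1,5,6,7,8,9}:21  {1,4,5,6,7,8,9}:35  {2,3,4,5,7,8,9}:21  {3,4,5,6,7,8,9}:35
  |U|=8: {0,1,4,5,6,7,8,9}:56  {1,3,4,5,6,7,8,9}:70  {2,3,4,5,6,7,8,9}:56
  start at 0(u): 126
  start at 2(p): 126
sum over floor = 252

252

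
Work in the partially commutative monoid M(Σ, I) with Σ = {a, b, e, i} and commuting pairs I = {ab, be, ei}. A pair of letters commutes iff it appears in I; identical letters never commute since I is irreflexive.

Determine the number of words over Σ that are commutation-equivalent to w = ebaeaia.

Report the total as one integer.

piece 0:e — minimal
piece 1:b — minimal
piece 2:a rests on {0:e}
piece 3:e rests on {2:a}
piece 4:a rests on {3:e}
piece 5:i rests on {1:b, 4:a}
piece 6:a rests on {5:i}
minimal pieces: {0:e, 1:b}
ways to finish when only these pieces remain (= sum over removing one remaining piece with nothing left below it):
  1 left: {6}→1
  2 left: {5,6}→1
  3 left: {1,5,6}→1  {4,5,6}→1
  4 left: {1,4,5,6}→2  {3,4,5,6}→1
  5 left: {1,3,4,5,6}→3  {2,3,4,5,6}→1
  placing 0:e first → 4 extensions
  placing 1:b first → 1 extensions
total linear extensions = 5

5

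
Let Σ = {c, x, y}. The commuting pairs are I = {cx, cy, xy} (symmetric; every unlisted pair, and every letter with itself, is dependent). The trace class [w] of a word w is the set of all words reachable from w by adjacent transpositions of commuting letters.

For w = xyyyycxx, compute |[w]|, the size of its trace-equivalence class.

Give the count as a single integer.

piece 0:x — minimal
piece 1:y — minimal
piece 2:y rests on {1:y}
piece 3:y rests on {2:y}
piece 4:y rests on {3:y}
piece 5:c — minimal
piece 6:x rests on {0:x}
piece 7:x rests on {6:x}
minimal pieces: {0:x, 1:y, 5:c}
ways to finish when only these pieces remain (= sum over removing one remaining piece with nothing left below it):
  1 left: {4}→1  {5}→1  {7}→1
  2 left: {3,4}→1  {4,5}→2  {4,7}→2  {5,7}→2  {6,7}→1
  3 left: {0,6,7}→1  {2,3,4}→1  {3,4,5}→3  {3,4,7}→3  {4,5,7}→6  {4,6,7}→3  {5,6,7}→3
  4 left: {0,4,6,7}→4  {0,5,6,7}→4  {1,2,3,4}→1  {2,3,4,5}→4  {2,3,4,7}→4  {3,4,5,7}→12  {3,4,6,7}→6  {4,5,6,7}→12
  5 left: {0,3,4,6,7}→10  {0,4,5,6,7}→20  {1,2,3,4,5}→5  {1,2,3,4,7}→5  {2,3,4,5,7}→20  {2,3,4,6,7}→10  {3,4,5,6,7}→30
  6 left: {0,2,3,4,6,7}→20  {0,3,4,5,6,7}→60  {1,2,3,4,5,7}→30  {1,2,3,4,6,7}→15  {2,3,4,5,6,7}→60
  placing 0:x first → 105 extensions
  placing 1:y first → 140 extensions
  placing 5:c first → 35 extensions
total linear extensions = 280

280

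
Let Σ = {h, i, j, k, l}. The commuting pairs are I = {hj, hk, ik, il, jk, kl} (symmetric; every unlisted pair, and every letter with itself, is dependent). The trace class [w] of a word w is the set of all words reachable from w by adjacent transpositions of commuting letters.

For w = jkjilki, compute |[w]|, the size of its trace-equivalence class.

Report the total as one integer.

63

0(j) covers ∅
1(k) covers ∅
2(j) covers 0:j
3(i) covers 2:j
4(l) covers 2:j
5(k) covers 1:k
6(i) covers 3:i
floor of heap: 0:j, 1:k
completions by unplaced set U, small U first (add the entries for U minus each lowest piece of U):
  |U|=1: {4}:1  {5}:1  {6}:1
  |U|=2: {1,5}:1  {3,6}:1  {4,5}:2  {4,6}:2  {5,6}:2
  |U|=3: {1,4,5}:3  {1,5,6}:3  {3,4,6}:3  {3,5,6}:3  {4,5,6}:6
  |U|=4: {1,3,5,6}:6  {1,4,5,6}:12  {2,3,4,6}:3  {3,4,5,6}:12
  |U|=5: {0,2,3,4,6}:3  {1,3,4,5,6}:30  {2,3,4,5,6}:15
  start at 0(j): 45
  start at 1(k): 18
sum over floor = 63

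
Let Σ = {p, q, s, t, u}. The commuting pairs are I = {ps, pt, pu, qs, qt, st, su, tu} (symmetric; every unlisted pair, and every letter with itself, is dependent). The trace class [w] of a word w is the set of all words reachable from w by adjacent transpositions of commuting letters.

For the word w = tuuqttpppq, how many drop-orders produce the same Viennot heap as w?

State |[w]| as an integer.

0(t) covers ∅
1(u) covers ∅
2(u) covers 1:u
3(q) covers 2:u
4(t) covers 0:t
5(t) covers 4:t
6(p) covers 3:q
7(p) covers 6:p
8(p) covers 7:p
9(q) covers 8:p
floor of heap: 0:t, 1:u
completions by unplaced set U, small U first (add the entries for U minus each lowest piece of U):
  |U|=1: {5}:1  {9}:1
  |U|=2: {4,5}:1  {5,9}:2  {8,9}:1
  |U|=3: {0,4,5}:1  {4,5,9}:3  {5,8,9}:3  {7,8,9}:1
  |U|=4: {0,4,5,9}:4  {4,5,8,9}:6  {5,7,8,9}:4  {6,7,8,9}:1
  |U|=5: {0,4,5,8,9}:10  {3,6,7,8,9}:1  {4,5,7,8,9}:10  {5,6,7,8,9}:5
  |U|=6: {0,4,5,7,8,9}:20  {2,3,6,7,8,9}:1  {3,5,6,7,8,9}:6  {4,5,6,7,8,9}:15
  |U|=7: {0,4,5,6,7,8,9}:35  {1,2,3,6,7,8,9}:1  {2,3,5,6,7,8,9}:7  {3,4,5,6,7,8,9}:21
  |U|=8: {0,3,4,5,6,7,8,9}:56  {1,2,3,5,6,7,8,9}:8  {2,3,4,5,6,7,8,9}:28
  start at 0(t): 36
  start at 1(u): 84
sum over floor = 120

120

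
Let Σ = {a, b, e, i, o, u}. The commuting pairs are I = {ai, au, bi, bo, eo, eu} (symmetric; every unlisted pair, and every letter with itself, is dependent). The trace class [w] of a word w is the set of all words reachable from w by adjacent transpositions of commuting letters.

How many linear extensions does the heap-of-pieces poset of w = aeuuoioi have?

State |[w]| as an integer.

#0=a has no predecessor
#1=e depends on [0:a]
#2=u has no predecessor
#3=u depends on [2:u]
#4=o depends on [0:a, 3:u]
#5=i depends on [1:e, 4:o]
#6=o depends on [5:i]
#7=i depends on [6:o]
sources: [0:a, 2:u]
N(rest) = Σ N(rest − s) over sources s of rest; N(one piece) = 1:
  size 1 → [7]=1
  size 2 → [6,7]=1
  size 3 → [5,6,7]=1
  size 4 → [1,5,6,7]=1  [4,5,6,7]=1
  size 5 → [1,4,5,6,7]=2  [3,4,5,6,7]=1
  size 6 → [0,1,4,5,6,7]=2  [1,3,4,5,6,7]=3  [2,3,4,5,6,7]=1
  first=0(a) contributes 4
  first=2(u) contributes 5
|[w]| = 9

9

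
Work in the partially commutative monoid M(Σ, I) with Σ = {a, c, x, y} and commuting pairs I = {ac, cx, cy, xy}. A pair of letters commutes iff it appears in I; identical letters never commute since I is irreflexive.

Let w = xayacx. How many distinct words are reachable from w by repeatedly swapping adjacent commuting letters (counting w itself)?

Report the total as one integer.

#0=x has no predecessor
#1=a depends on [0:x]
#2=y depends on [1:a]
#3=a depends on [2:y]
#4=c has no predecessor
#5=x depends on [3:a]
sources: [0:x, 4:c]
N(rest) = Σ N(rest − s) over sources s of rest; N(one piece) = 1:
  size 1 → [4]=1  [5]=1
  size 2 → [3,5]=1  [4,5]=2
  size 3 → [2,3,5]=1  [3,4,5]=3
  size 4 → [1,2,3,5]=1  [2,3,4,5]=4
  first=0(x) contributes 5
  first=4(c) contributes 1
|[w]| = 6

6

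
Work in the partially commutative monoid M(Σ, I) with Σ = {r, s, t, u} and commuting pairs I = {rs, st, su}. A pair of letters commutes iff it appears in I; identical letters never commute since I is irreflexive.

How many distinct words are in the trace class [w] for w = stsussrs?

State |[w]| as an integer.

#0=s has no predecessor
#1=t has no predecessor
#2=s depends on [0:s]
#3=u depends on [1:t]
#4=s depends on [2:s]
#5=s depends on [4:s]
#6=r depends on [3:u]
#7=s depends on [5:s]
sources: [0:s, 1:t]
N(rest) = Σ N(rest − s) over sources s of rest; N(one piece) = 1:
  size 1 → [6]=1  [7]=1
  size 2 → [3,6]=1  [5,7]=1  [6,7]=2
  size 3 → [1,3,6]=1  [3,6,7]=3  [4,5,7]=1  [5,6,7]=3
  size 4 → [1,3,6,7]=4  [2,4,5,7]=1  [3,5,6,7]=6  [4,5,6,7]=4
  size 5 → [0,2,4,5,7]=1  [1,3,5,6,7]=10  [2,4,5,6,7]=5  [3,4,5,6,7]=10
  size 6 → [0,2,4,5,6,7]=6  [1,3,4,5,6,7]=20  [2,3,4,5,6,7]=15
  first=0(s) contributes 35
  first=1(t) contributes 21
|[w]| = 56

56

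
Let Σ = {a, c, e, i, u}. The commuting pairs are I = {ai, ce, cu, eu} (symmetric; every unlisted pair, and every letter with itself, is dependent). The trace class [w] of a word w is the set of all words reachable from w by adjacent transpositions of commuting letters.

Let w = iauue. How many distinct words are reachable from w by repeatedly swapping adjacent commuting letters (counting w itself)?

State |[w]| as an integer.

#0=i has no predecessor
#1=a has no predecessor
#2=u depends on [0:i, 1:a]
#3=u depends on [2:u]
#4=e depends on [0:i, 1:a]
sources: [0:i, 1:a]
N(rest) = Σ N(rest − s) over sources s of rest; N(one piece) = 1:
  size 1 → [3]=1  [4]=1
  size 2 → [2,3]=1  [3,4]=2
  size 3 → [2,3,4]=3
  first=0(i) contributes 3
  first=1(a) contributes 3
|[w]| = 6

6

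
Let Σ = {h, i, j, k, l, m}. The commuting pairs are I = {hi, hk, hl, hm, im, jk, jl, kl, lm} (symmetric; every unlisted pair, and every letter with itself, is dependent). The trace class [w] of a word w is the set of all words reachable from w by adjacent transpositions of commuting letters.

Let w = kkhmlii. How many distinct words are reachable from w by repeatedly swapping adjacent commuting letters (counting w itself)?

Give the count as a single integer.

drop 0:k onto floor
drop 1:k onto {0:k}
drop 2:h onto floor
drop 3:m onto {1:k}
drop 4:l onto floor
drop 5:i onto {1:k, 4:l}
drop 6:i onto {5:i}
ground layer = {0:k, 2:h, 4:l}
drop-orders for the pieces not yet dropped (sum over which currently-grounded one goes next):
  1 to go: {2} 1  {3} 1  {6} 1
  2 to go: {2,3} 2  {2,6} 2  {3,6} 2  {5,6} 1
  3 to go: {2,3,6} 6  {2,5,6} 3  {3,5,6} 3  {4,5,6} 1
  4 to go: {1,3,5,6} 3  {2,3,5,6} 12  {2,4,5,6} 4  {3,4,5,6} 4
  5 to go: {0,1,3,5,6} 3  {1,2,3,5,6} 15  {1,3,4,5,6} 7  {2,3,4,5,6} 20
  if 0:k drops first: 42 orders
  if 2:h drops first: 10 orders
  if 4:l drops first: 18 orders
heap linearizations: 70

70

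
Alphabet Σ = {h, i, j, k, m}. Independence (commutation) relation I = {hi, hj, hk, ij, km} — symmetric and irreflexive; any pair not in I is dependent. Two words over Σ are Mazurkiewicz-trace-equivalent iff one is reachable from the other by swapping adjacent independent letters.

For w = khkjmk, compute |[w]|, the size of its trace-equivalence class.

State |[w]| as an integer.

9

0(k) covers ∅
1(h) covers ∅
2(k) covers 0:k
3(j) covers 2:k
4(m) covers 1:h, 3:j
5(k) covers 3:j
floor of heap: 0:k, 1:h
completions by unplaced set U, small U first (add the entries for U minus each lowest piece of U):
  |U|=1: {4}:1  {5}:1
  |U|=2: {1,4}:1  {4,5}:2
  |U|=3: {1,4,5}:3  {3,4,5}:2
  |U|=4: {1,3,4,5}:5  {2,3,4,5}:2
  start at 0(k): 7
  start at 1(h): 2
sum over floor = 9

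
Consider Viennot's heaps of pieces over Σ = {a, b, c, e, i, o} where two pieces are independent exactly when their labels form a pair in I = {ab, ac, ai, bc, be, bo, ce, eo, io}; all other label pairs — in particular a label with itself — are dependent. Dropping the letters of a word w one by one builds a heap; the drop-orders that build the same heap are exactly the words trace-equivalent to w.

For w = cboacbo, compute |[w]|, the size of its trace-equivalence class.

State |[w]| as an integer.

42

0(c) covers ∅
1(b) covers ∅
2(o) covers 0:c
3(a) covers 2:o
4(c) covers 2:o
5(b) covers 1:b
6(o) covers 3:a, 4:c
floor of heap: 0:c, 1:b
completions by unplaced set U, small U first (add the entries for U minus each lowest piece of U):
  |U|=1: {5}:1  {6}:1
  |U|=2: {1,5}:1  {3,6}:1  {4,6}:1  {5,6}:2
  |U|=3: {1,5,6}:3  {3,4,6}:2  {3,5,6}:3  {4,5,6}:3
  |U|=4: {1,3,5,6}:6  {1,4,5,6}:6  {2,3,4,6}:2  {3,4,5,6}:8
  |U|=5: {0,2,3,4,6}:2  {1,3,4,5,6}:20  {2,3,4,5,6}:10
  start at 0(c): 30
  start at 1(b): 12
sum over floor = 42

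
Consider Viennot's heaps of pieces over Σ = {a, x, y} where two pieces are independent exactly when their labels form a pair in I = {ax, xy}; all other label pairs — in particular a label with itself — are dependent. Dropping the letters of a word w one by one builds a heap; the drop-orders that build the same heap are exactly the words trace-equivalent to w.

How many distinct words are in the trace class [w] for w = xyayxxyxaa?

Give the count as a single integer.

210

drop 0:x onto floor
drop 1:y onto floor
drop 2:a onto {1:y}
drop 3:y onto {2:a}
drop 4:x onto {0:x}
drop 5:x onto {4:x}
drop 6:y onto {3:y}
drop 7:x onto {5:x}
drop 8:a onto {6:y}
drop 9:a onto {8:a}
ground layer = {0:x, 1:y}
drop-orders for the pieces not yet dropped (sum over which currently-grounded one goes next):
  1 to go: {7} 1  {9} 1
  2 to go: {5,7} 1  {7,9} 2  {8,9} 1
  3 to go: {4,5,7} 1  {5,7,9} 3  {6,8,9} 1  {7,8,9} 3
  4 to go: {0,4,5,7} 1  {3,6,8,9} 1  {4,5,7,9} 4  {5,7,8,9} 6  {6,7,8,9} 4
  5 to go: {0,4,5,7,9} 5  {2,3,6,8,9} 1  {3,6,7,8,9} 5  {4,5,7,8,9} 10  {5,6,7,8,9} 10
  6 to go: {0,4,5,7,8,9} 15  {1,2,3,6,8,9} 1  {2,3,6,7,8,9} 6  {3,5,6,7,8,9} 15  {4,5,6,7,8,9} 20
  7 to go: {0,4,5,6,7,8,9} 35  {1,2,3,6,7,8,9} 7  {2,3,5,6,7,8,9} 21  {3,4,5,6,7,8,9} 35
  8 to go: {0,3,4,5,6,7,8,9} 70  {1,2,3,5,6,7,8,9} 28  {2,3,4,5,6,7,8,9} 56
  if 0:x drops first: 84 orders
  if 1:y drops first: 126 orders
heap linearizations: 210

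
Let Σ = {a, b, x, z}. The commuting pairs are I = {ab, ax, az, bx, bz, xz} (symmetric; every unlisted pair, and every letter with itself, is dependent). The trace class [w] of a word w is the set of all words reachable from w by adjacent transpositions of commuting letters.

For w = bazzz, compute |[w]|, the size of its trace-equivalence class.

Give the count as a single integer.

0(b) covers ∅
1(a) covers ∅
2(z) covers ∅
3(z) covers 2:z
4(z) covers 3:z
floor of heap: 0:b, 1:a, 2:z
completions by unplaced set U, small U first (add the entries for U minus each lowest piece of U):
  |U|=1: {0}:1  {1}:1  {4}:1
  |U|=2: {0,1}:2  {0,4}:2  {1,4}:2  {3,4}:1
  |U|=3: {0,1,4}:6  {0,3,4}:3  {1,3,4}:3  {2,3,4}:1
  start at 0(b): 4
  start at 1(a): 4
  start at 2(z): 12
sum over floor = 20

20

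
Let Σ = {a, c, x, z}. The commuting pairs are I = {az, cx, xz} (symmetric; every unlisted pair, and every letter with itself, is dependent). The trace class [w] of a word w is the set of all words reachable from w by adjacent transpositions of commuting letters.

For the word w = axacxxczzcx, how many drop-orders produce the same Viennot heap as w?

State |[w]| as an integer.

56

0(a) covers ∅
1(x) covers 0:a
2(a) covers 1:x
3(c) covers 2:a
4(x) covers 2:a
5(x) covers 4:x
6(c) covers 3:c
7(z) covers 6:c
8(z) covers 7:z
9(c) covers 8:z
10(x) covers 5:x
floor of heap: 0:a
completions by unplaced set U, small U first (add the entries for U minus each lowest piece of U):
  |U|=1: {9}:1  {10}:1
  |U|=2: {5,10}:1  {8,9}:1  {9,10}:2
  |U|=3: {4,5,10}:1  {5,9,10}:3  {7,8,9}:1  {8,9,10}:3
  |U|=4: {4,5,9,10}:4  {5,8,9,10}:6  {6,7,8,9}:1  {7,8,9,10}:4
  |U|=5: {3,6,7,8,9}:1  {4,5,8,9,10}:10  {5,7,8,9,10}:10  {6,7,8,9,10}:5
  |U|=6: {3,6,7,8,9,10}:6  {4,5,7,8,9,10}:20  {5,6,7,8,9,10}:15
  |U|=7: {3,5,6,7,8,9,10}:21  {4,5,6,7,8,9,10}:35
  |U|=8: {3,4,5,6,7,8,9,10}:56
  |U|=9: {2,3,4,5,6,7,8,9,10}:56
  start at 0(a): 56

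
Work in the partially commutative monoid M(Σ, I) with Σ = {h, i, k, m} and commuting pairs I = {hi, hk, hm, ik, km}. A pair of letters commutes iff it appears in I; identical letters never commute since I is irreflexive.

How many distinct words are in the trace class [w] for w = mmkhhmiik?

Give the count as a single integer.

piece 0:m — minimal
piece 1:m rests on {0:m}
piece 2:k — minimal
piece 3:h — minimal
piece 4:h rests on {3:h}
piece 5:m rests on {1:m}
piece 6:i rests on {5:m}
piece 7:i rests on {6:i}
piece 8:k rests on {2:k}
minimal pieces: {0:m, 2:k, 3:h}
ways to finish when only these pieces remain (= sum over removing one remaining piece with nothing left below it):
  1 left: {4}→1  {7}→1  {8}→1
  2 left: {2,8}→1  {3,4}→1  {4,7}→2  {4,8}→2  {6,7}→1  {7,8}→2
  3 left: {2,4,8}→3  {2,7,8}→3  {3,4,7}→3  {3,4,8}→3  {4,6,7}→3  {4,7,8}→6  {5,6,7}→1  {6,7,8}→3
  4 left: {1,5,6,7}→1  {2,3,4,8}→6  {2,4,7,8}→12  {2,6,7,8}→6  {3,4,6,7}→6  {3,4,7,8}→12  {4,5,6,7}→4  {4,6,7,8}→12  {5,6,7,8}→4
  5 left: {0,1,5,6,7}→1  {1,4,5,6,7}→5  {1,5,6,7,8}→5  {2,3,4,7,8}→30  {2,4,6,7,8}→30  {2,5,6,7,8}→10  {3,4,5,6,7}→10  {3,4,6,7,8}→30  {4,5,6,7,8}→20
  6 left: {0,1,4,5,6,7}→6  {0,1,5,6,7,8}→6  {1,2,5,6,7,8}→15  {1,3,4,5,6,7}→15  {1,4,5,6,7,8}→30  {2,3,4,6,7,8}→90  {2,4,5,6,7,8}→60  {3,4,5,6,7,8}→60
  7 left: {0,1,2,5,6,7,8}→21  {0,1,3,4,5,6,7}→21  {0,1,4,5,6,7,8}→42  {1,2,4,5,6,7,8}→105  {1,3,4,5,6,7,8}→105  {2,3,4,5,6,7,8}→210
  placing 0:m first → 420 extensions
  placing 2:k first → 168 extensions
  placing 3:h first → 168 extensions
total linear extensions = 756

756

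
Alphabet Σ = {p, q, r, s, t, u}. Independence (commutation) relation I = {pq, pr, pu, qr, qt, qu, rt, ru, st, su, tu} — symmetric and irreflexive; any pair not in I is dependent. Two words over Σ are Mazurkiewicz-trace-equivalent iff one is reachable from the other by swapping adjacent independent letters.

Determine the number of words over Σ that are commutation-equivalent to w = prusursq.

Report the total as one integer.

piece 0:p — minimal
piece 1:r — minimal
piece 2:u — minimal
piece 3:s rests on {0:p, 1:r}
piece 4:u rests on {2:u}
piece 5:r rests on {3:s}
piece 6:s rests on {5:r}
piece 7:q rests on {6:s}
minimal pieces: {0:p, 1:r, 2:u}
ways to finish when only these pieces remain (= sum over removing one remaining piece with nothing left below it):
  1 left: {4}→1  {7}→1
  2 left: {2,4}→1  {4,7}→2  {6,7}→1
  3 left: {2,4,7}→3  {4,6,7}→3  {5,6,7}→1
  4 left: {2,4,6,7}→6  {3,5,6,7}→1  {4,5,6,7}→4
  5 left: {0,3,5,6,7}→1  {1,3,5,6,7}→1  {2,4,5,6,7}→10  {3,4,5,6,7}→5
  6 left: {0,1,3,5,6,7}→2  {0,3,4,5,6,7}→6  {1,3,4,5,6,7}→6  {2,3,4,5,6,7}→15
  placing 0:p first → 21 extensions
  placing 1:r first → 21 extensions
  placing 2:u first → 14 extensions
total linear extensions = 56

56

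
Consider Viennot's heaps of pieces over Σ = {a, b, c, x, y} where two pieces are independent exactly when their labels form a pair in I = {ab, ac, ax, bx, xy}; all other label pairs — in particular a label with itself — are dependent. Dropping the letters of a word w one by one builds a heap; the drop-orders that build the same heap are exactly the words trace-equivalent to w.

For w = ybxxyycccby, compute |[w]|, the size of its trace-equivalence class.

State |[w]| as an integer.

0(y) covers ∅
1(b) covers 0:y
2(x) covers ∅
3(x) covers 2:x
4(y) covers 1:b
5(y) covers 4:y
6(c) covers 3:x, 5:y
7(c) covers 6:c
8(c) covers 7:c
9(b) covers 8:c
10(y) covers 9:b
floor of heap: 0:y, 2:x
completions by unplaced set U, small U first (add the entries for U minus each lowest piece of U):
  |U|=1: {10}:1
  |U|=2: {9,10}:1
  |U|=3: {8,9,10}:1
  |U|=4: {7,8,9,10}:1
  |U|=5: {6,7,8,9,10}:1
  |U|=6: {3,6,7,8,9,10}:1  {5,6,7,8,9,10}:1
  |U|=7: {2,3,6,7,8,9,10}:1  {3,5,6,7,8,9,10}:2  {4,5,6,7,8,9,10}:1
  |U|=8: {1,4,5,6,7,8,9,10}:1  {2,3,5,6,7,8,9,10}:3  {3,4,5,6,7,8,9,10}:3
  |U|=9: {0,1,4,5,6,7,8,9,10}:1  {1,3,4,5,6,7,8,9,10}:4  {2,3,4,5,6,7,8,9,10}:6
  start at 0(y): 10
  start at 2(x): 5
sum over floor = 15

15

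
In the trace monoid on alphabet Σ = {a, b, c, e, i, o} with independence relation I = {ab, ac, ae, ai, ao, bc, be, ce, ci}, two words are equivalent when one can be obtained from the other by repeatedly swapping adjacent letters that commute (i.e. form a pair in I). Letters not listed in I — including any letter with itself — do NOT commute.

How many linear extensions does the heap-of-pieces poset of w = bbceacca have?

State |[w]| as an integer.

piece 0:b — minimal
piece 1:b rests on {0:b}
piece 2:c — minimal
piece 3:e — minimal
piece 4:a — minimal
piece 5:c rests on {2:c}
piece 6:c rests on {5:c}
piece 7:a rests on {4:a}
minimal pieces: {0:b, 2:c, 3:e, 4:a}
ways to finish when only these pieces remain (= sum over removing one remaining piece with nothing left below it):
  1 left: {1}→1  {3}→1  {6}→1  {7}→1
  2 left: {0,1}→1  {1,3}→2  {1,6}→2  {1,7}→2  {3,6}→2  {3,7}→2  {4,7}→1  {5,6}→1  {6,7}→2
  3 left: {0,1,3}→3  {0,1,6}→3  {0,1,7}→3  {1,3,6}→6  {1,3,7}→6  {1,4,7}→3  {1,5,6}→3  {1,6,7}→6  {2,5,6}→1  {3,4,7}→3  {3,5,6}→3  {3,6,7}→6  {4,6,7}→3  {5,6,7}→3
  4 left: {0,1,3,6}→12  {0,1,3,7}→12  {0,1,4,7}→6  {0,1,5,6}→6  {0,1,6,7}→12  {1,2,5,6}→4  {1,3,4,7}→12  {1,3,5,6}→12  {1,3,6,7}→24  {1,4,6,7}→12  {1,5,6,7}→12  {2,3,5,6}→4  {2,5,6,7}→4  {3,4,6,7}→12  {3,5,6,7}→12  {4,5,6,7}→6
  5 left: {0,1,2,5,6}→10  {0,1,3,4,7}→30  {0,1,3,5,6}→30  {0,1,3,6,7}→60  {0,1,4,6,7}→30  {0,1,5,6,7}→30  {1,2,3,5,6}→20  {1,2,5,6,7}→20  {1,3,4,6,7}→60  {1,3,5,6,7}→60  {1,4,5,6,7}→30  {2,3,5,6,7}→20  {2,4,5,6,7}→10  {3,4,5,6,7}→30
  6 left: {0,1,2,3,5,6}→60  {0,1,2,5,6,7}→60  {0,1,3,4,6,7}→180  {0,1,3,5,6,7}→180  {0,1,4,5,6,7}→90  {1,2,3,5,6,7}→120  {1,2,4,5,6,7}→60  {1,3,4,5,6,7}→180  {2,3,4,5,6,7}→60
  placing 0:b first → 420 extensions
  placing 2:c first → 630 extensions
  placing 3:e first → 210 extensions
  placing 4:a first → 420 extensions
total linear extensions = 1680

1680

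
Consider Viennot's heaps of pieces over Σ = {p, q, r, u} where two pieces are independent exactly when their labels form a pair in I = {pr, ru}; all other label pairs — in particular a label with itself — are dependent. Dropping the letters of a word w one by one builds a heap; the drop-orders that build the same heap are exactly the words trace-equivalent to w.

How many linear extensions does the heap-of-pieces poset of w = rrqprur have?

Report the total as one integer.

6

#0=r has no predecessor
#1=r depends on [0:r]
#2=q depends on [1:r]
#3=p depends on [2:q]
#4=r depends on [2:q]
#5=u depends on [3:p]
#6=r depends on [4:r]
sources: [0:r]
N(rest) = Σ N(rest − s) over sources s of rest; N(one piece) = 1:
  size 1 → [5]=1  [6]=1
  size 2 → [3,5]=1  [4,6]=1  [5,6]=2
  size 3 → [3,5,6]=3  [4,5,6]=3
  size 4 → [3,4,5,6]=6
  size 5 → [2,3,4,5,6]=6
  first=0(r) contributes 6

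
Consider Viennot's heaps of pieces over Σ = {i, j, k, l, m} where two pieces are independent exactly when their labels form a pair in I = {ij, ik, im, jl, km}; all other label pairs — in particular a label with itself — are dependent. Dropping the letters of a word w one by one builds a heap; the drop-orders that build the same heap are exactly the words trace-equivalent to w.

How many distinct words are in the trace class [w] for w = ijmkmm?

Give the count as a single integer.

24

piece 0:i — minimal
piece 1:j — minimal
piece 2:m rests on {1:j}
piece 3:k rests on {1:j}
piece 4:m rests on {2:m}
piece 5:m rests on {4:m}
minimal pieces: {0:i, 1:j}
ways to finish when only these pieces remain (= sum over removing one remaining piece with nothing left below it):
  1 left: {0}→1  {3}→1  {5}→1
  2 left: {0,3}→2  {0,5}→2  {3,5}→2  {4,5}→1
  3 left: {0,3,5}→6  {0,4,5}→3  {2,4,5}→1  {3,4,5}→3
  4 left: {0,2,4,5}→4  {0,3,4,5}→12  {2,3,4,5}→4
  placing 0:i first → 4 extensions
  placing 1:j first → 20 extensions
total linear extensions = 24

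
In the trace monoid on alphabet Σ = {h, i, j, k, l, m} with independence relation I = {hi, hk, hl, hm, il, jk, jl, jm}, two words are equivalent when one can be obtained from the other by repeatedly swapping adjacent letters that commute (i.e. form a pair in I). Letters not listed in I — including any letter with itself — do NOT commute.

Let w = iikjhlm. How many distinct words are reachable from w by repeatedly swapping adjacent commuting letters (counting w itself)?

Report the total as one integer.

#0=i has no predecessor
#1=i depends on [0:i]
#2=k depends on [1:i]
#3=j depends on [1:i]
#4=h depends on [3:j]
#5=l depends on [2:k]
#6=m depends on [5:l]
sources: [0:i]
N(rest) = Σ N(rest − s) over sources s of rest; N(one piece) = 1:
  size 1 → [4]=1  [6]=1
  size 2 → [3,4]=1  [4,6]=2  [5,6]=1
  size 3 → [2,5,6]=1  [3,4,6]=3  [4,5,6]=3
  size 4 → [2,4,5,6]=4  [3,4,5,6]=6
  size 5 → [2,3,4,5,6]=10
  first=0(i) contributes 10

10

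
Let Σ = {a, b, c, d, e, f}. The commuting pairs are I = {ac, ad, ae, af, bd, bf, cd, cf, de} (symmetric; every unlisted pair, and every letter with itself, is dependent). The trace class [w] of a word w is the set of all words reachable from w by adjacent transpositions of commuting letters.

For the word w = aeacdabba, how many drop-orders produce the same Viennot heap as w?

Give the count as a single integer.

drop 0:a onto floor
drop 1:e onto floor
drop 2:a onto {0:a}
drop 3:c onto {1:e}
drop 4:d onto floor
drop 5:a onto {2:a}
drop 6:b onto {3:c, 5:a}
drop 7:b onto {6:b}
drop 8:a onto {7:b}
ground layer = {0:a, 1:e, 4:d}
drop-orders for the pieces not yet dropped (sum over which currently-grounded one goes next):
  1 to go: {4} 1  {8} 1
  2 to go: {4,8} 2  {7,8} 1
  3 to go: {4,7,8} 3  {6,7,8} 1
  4 to go: {3,6,7,8} 1  {4,6,7,8} 4  {5,6,7,8} 1
  5 to go: {1,3,6,7,8} 1  {2,5,6,7,8} 1  {3,4,6,7,8} 5  {3,5,6,7,8} 2  {4,5,6,7,8} 5
  6 to go: {0,2,5,6,7,8} 1  {1,3,4,6,7,8} 6  {1,3,5,6,7,8} 3  {2,3,5,6,7,8} 3  {2,4,5,6,7,8} 6  {3,4,5,6,7,8} 12
  7 to go: {0,2,3,5,6,7,8} 4  {0,2,4,5,6,7,8} 7  {1,2,3,5,6,7,8} 6  {1,3,4,5,6,7,8} 21  {2,3,4,5,6,7,8} 21
  if 0:a drops first: 48 orders
  if 1:e drops first: 32 orders
  if 4:d drops first: 10 orders
heap linearizations: 90

90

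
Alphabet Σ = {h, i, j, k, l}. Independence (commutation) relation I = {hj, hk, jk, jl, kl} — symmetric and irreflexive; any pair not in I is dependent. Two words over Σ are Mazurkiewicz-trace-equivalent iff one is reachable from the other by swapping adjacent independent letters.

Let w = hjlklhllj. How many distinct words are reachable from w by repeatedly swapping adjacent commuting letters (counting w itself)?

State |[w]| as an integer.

0(h) covers ∅
1(j) covers ∅
2(l) covers 0:h
3(k) covers ∅
4(l) covers 2:l
5(h) covers 4:l
6(l) covers 5:h
7(l) covers 6:l
8(j) covers 1:j
floor of heap: 0:h, 1:j, 3:k
completions by unplaced set U, small U first (add the entries for U minus each lowest piece of U):
  |U|=1: {3}:1  {7}:1  {8}:1
  |U|=2: {1,8}:1  {3,7}:2  {3,8}:2  {6,7}:1  {7,8}:2
  |U|=3: {1,3,8}:3  {1,7,8}:3  {3,6,7}:3  {3,7,8}:6  {5,6,7}:1  {6,7,8}:3
  |U|=4: {1,3,7,8}:12  {1,6,7,8}:6  {3,5,6,7}:4  {3,6,7,8}:12  {4,5,6,7}:1  {5,6,7,8}:4
  |U|=5: {1,3,6,7,8}:30  {1,5,6,7,8}:10  {2,4,5,6,7}:1  {3,4,5,6,7}:5  {3,5,6,7,8}:20  {4,5,6,7,8}:5
  |U|=6: {0,2,4,5,6,7}:1  {1,3,5,6,7,8}:60  {1,4,5,6,7,8}:15  {2,3,4,5,6,7}:6  {2,4,5,6,7,8}:6  {3,4,5,6,7,8}:30
  |U|=7: {0,2,3,4,5,6,7}:7  {0,2,4,5,6,7,8}:7  {1,2,4,5,6,7,8}:21  {1,3,4,5,6,7,8}:105  {2,3,4,5,6,7,8}:42
  start at 0(h): 168
  start at 1(j): 56
  start at 3(k): 28
sum over floor = 252

252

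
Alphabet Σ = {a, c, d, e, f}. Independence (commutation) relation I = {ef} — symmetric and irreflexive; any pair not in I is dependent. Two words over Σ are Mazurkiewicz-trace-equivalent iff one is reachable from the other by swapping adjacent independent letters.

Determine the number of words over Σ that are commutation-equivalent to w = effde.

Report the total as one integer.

3

#0=e has no predecessor
#1=f has no predecessor
#2=f depends on [1:f]
#3=d depends on [0:e, 2:f]
#4=e depends on [3:d]
sources: [0:e, 1:f]
N(rest) = Σ N(rest − s) over sources s of rest; N(one piece) = 1:
  size 1 → [4]=1
  size 2 → [3,4]=1
  size 3 → [0,3,4]=1  [2,3,4]=1
  first=0(e) contributes 1
  first=1(f) contributes 2
|[w]| = 3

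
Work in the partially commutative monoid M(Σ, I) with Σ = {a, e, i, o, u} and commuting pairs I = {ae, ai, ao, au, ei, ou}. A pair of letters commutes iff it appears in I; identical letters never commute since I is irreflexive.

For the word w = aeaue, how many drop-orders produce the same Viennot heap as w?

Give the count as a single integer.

10

piece 0:a — minimal
piece 1:e — minimal
piece 2:a rests on {0:a}
piece 3:u rests on {1:e}
piece 4:e rests on {3:u}
minimal pieces: {0:a, 1:e}
ways to finish when only these pieces remain (= sum over removing one remaining piece with nothing left below it):
  1 left: {2}→1  {4}→1
  2 left: {0,2}→1  {2,4}→2  {3,4}→1
  3 left: {0,2,4}→3  {1,3,4}→1  {2,3,4}→3
  placing 0:a first → 4 extensions
  placing 1:e first → 6 extensions
total linear extensions = 10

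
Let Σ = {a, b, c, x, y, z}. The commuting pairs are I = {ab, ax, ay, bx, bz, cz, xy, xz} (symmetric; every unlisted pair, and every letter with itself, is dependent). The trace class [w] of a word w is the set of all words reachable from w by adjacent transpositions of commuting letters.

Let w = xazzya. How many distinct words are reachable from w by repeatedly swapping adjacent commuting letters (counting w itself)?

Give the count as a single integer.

12

0(x) covers ∅
1(a) covers ∅
2(z) covers 1:a
3(z) covers 2:z
4(y) covers 3:z
5(a) covers 3:z
floor of heap: 0:x, 1:a
completions by unplaced set U, small U first (add the entries for U minus each lowest piece of U):
  |U|=1: {0}:1  {4}:1  {5}:1
  |U|=2: {0,4}:2  {0,5}:2  {4,5}:2
  |U|=3: {0,4,5}:6  {3,4,5}:2
  |U|=4: {0,3,4,5}:8  {2,3,4,5}:2
  start at 0(x): 2
  start at 1(a): 10
sum over floor = 12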